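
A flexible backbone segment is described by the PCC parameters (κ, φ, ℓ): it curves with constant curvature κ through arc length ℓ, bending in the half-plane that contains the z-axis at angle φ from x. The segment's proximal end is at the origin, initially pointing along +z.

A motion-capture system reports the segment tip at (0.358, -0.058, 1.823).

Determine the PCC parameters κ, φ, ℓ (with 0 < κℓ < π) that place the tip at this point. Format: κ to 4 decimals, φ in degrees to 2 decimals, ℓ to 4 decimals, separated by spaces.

0.2099 350.80 1.8707

ρ = √(x²+y²) = √(0.358² + -0.058²) = 0.36267
φ = atan2(y, x) mod 360° = atan2(-0.058, 0.358) = 350.7974°
|p|² = ρ² + z² = 0.36267² + 1.823² = 3.45486
κ = 2ρ / |p|² = 2×0.36267 / 3.45486 = 0.20995
θ = 2·atan2(ρ, z) = 2·atan2(0.36267, 1.823) = 0.39275 rad
ℓ = θ/κ = 0.39275/0.20995 = 1.87073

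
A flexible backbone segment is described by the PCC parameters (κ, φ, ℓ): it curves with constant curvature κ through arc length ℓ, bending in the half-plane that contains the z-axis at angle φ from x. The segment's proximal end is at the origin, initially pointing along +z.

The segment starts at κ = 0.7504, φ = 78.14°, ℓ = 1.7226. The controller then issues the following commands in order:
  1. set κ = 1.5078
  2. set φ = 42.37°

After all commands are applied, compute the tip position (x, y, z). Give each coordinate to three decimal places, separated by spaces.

initial: κ=0.7504, φ=78.14°, ℓ=1.7226
cmd 1: set κ=1.5078 → (κ,φ,ℓ)=(1.5078,78.14°,1.7226) → tip=(0.2529,1.2043,0.3434)
cmd 2: set φ=42.37° → (κ,φ,ℓ)=(1.5078,42.37°,1.7226) → tip=(0.9092,0.8293,0.3434)

0.909 0.829 0.343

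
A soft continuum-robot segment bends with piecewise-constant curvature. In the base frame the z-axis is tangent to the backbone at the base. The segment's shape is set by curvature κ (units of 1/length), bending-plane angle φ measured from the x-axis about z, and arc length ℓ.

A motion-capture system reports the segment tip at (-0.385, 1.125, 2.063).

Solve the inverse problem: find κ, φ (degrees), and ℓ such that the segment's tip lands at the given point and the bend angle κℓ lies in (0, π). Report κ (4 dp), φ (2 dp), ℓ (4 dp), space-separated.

0.4194 108.89 2.4932

ρ = √(x²+y²) = √(-0.385² + 1.125²) = 1.18905
φ = atan2(y, x) mod 360° = atan2(1.125, -0.385) = 108.8921°
|p|² = ρ² + z² = 1.18905² + 2.063² = 5.66982
κ = 2ρ / |p|² = 2×1.18905 / 5.66982 = 0.41943
θ = 2·atan2(ρ, z) = 2·atan2(1.18905, 2.063) = 1.04573 rad
ℓ = θ/κ = 1.04573/0.41943 = 2.49320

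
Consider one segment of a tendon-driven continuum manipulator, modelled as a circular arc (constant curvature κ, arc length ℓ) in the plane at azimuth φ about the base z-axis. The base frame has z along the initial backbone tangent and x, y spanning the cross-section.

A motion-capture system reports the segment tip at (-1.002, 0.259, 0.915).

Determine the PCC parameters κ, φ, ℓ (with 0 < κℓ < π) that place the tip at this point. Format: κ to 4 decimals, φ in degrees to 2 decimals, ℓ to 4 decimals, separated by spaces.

1.0847 165.51 1.5615

ρ = √(x²+y²) = √(-1.002² + 0.259²) = 1.03493
φ = atan2(y, x) mod 360° = atan2(0.259, -1.002) = 165.5072°
|p|² = ρ² + z² = 1.03493² + 0.915² = 1.90831
κ = 2ρ / |p|² = 2×1.03493 / 1.90831 = 1.08466
θ = 2·atan2(ρ, z) = 2·atan2(1.03493, 0.915) = 1.69365 rad
ℓ = θ/κ = 1.69365/1.08466 = 1.56146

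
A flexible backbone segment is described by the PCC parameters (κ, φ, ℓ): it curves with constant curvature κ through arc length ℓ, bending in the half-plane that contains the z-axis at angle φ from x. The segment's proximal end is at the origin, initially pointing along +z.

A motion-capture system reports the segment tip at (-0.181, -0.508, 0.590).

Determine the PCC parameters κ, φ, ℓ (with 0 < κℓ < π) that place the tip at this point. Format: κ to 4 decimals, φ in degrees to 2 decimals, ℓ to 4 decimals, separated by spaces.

1.6881 250.39 0.8773

ρ = √(x²+y²) = √(-0.181² + -0.508²) = 0.53928
φ = atan2(y, x) mod 360° = atan2(-0.508, -0.181) = 250.3891°
|p|² = ρ² + z² = 0.53928² + 0.590² = 0.63892
κ = 2ρ / |p|² = 2×0.53928 / 0.63892 = 1.68809
θ = 2·atan2(ρ, z) = 2·atan2(0.53928, 0.590) = 1.48103 rad
ℓ = θ/κ = 1.48103/1.68809 = 0.87734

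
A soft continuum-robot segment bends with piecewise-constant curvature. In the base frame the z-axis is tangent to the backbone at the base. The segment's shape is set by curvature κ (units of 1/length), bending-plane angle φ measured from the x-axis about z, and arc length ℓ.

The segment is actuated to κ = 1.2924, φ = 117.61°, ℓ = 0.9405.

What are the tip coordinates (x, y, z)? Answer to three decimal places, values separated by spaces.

-0.234 0.447 0.725

θ = κ·ℓ = 1.2924 × 0.9405 = 1.21550 rad
ρ = (1 − cos θ)/κ = (1 − 0.34787)/1.2924 = 0.50459
z = sin θ / κ = 0.93754/1.2924 = 0.72543
x = ρ cos φ = 0.50459 × cos(117.61°) = -0.23385
y = ρ sin φ = 0.50459 × sin(117.61°) = 0.44713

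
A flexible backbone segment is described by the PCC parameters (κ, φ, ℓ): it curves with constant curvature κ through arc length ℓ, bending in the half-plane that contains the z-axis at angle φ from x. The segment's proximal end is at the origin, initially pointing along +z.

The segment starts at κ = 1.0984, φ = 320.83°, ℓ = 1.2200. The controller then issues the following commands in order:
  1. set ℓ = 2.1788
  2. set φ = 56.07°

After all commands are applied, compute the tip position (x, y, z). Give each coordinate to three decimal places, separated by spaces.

0.881 1.309 0.620

initial: κ=1.0984, φ=320.83°, ℓ=1.2200
cmd 1: set ℓ=2.1788 → (κ,φ,ℓ)=(1.0984,320.83°,2.1788) → tip=(1.2230,-0.9964,0.6195)
cmd 2: set φ=56.07° → (κ,φ,ℓ)=(1.0984,56.07°,2.1788) → tip=(0.8806,1.3089,0.6195)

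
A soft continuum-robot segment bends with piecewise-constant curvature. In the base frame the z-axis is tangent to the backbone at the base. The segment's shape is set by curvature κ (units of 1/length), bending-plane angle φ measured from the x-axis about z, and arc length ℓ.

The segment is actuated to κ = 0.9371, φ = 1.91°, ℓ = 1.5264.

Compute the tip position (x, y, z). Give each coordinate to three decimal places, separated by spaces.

θ = κ·ℓ = 0.9371 × 1.5264 = 1.43039 rad
ρ = (1 − cos θ)/κ = (1 − 0.13995)/0.9371 = 0.91778
z = sin θ / κ = 0.99016/0.9371 = 1.05662
x = ρ cos φ = 0.91778 × cos(1.91°) = 0.91727
y = ρ sin φ = 0.91778 × sin(1.91°) = 0.03059

0.917 0.031 1.057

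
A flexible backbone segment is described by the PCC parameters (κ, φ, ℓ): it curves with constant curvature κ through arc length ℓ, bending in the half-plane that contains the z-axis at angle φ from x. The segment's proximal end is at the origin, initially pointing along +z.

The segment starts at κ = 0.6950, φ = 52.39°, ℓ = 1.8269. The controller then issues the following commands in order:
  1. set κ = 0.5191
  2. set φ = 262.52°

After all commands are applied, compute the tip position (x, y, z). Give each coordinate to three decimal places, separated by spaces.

-0.105 -0.796 1.565

initial: κ=0.6950, φ=52.39°, ℓ=1.8269
cmd 1: set κ=0.5191 → (κ,φ,ℓ)=(0.5191,52.39°,1.8269) → tip=(0.4902,0.6363,1.5651)
cmd 2: set φ=262.52° → (κ,φ,ℓ)=(0.5191,262.52°,1.8269) → tip=(-0.1046,-0.7964,1.5651)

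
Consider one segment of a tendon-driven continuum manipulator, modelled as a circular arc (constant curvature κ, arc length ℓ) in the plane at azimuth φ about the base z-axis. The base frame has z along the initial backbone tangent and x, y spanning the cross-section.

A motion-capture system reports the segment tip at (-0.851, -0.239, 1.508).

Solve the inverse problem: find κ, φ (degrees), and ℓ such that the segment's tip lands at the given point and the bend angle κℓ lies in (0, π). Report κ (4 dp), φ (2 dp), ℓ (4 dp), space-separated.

0.5786 195.69 1.8326

ρ = √(x²+y²) = √(-0.851² + -0.239²) = 0.88392
φ = atan2(y, x) mod 360° = atan2(-0.239, -0.851) = 195.6872°
|p|² = ρ² + z² = 0.88392² + 1.508² = 3.05539
κ = 2ρ / |p|² = 2×0.88392 / 3.05539 = 0.57860
θ = 2·atan2(ρ, z) = 2·atan2(0.88392, 1.508) = 1.06036 rad
ℓ = θ/κ = 1.06036/0.57860 = 1.83262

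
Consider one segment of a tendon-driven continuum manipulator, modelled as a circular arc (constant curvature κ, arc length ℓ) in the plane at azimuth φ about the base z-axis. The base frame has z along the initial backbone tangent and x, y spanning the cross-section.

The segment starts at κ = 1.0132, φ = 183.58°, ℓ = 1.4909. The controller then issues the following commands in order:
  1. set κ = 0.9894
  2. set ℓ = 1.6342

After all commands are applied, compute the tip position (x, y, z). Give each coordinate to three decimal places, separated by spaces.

initial: κ=1.0132, φ=183.58°, ℓ=1.4909
cmd 1: set κ=0.9894 → (κ,φ,ℓ)=(0.9894,183.58°,1.4909) → tip=(-0.9124,-0.0571,1.0061)
cmd 2: set ℓ=1.6342 → (κ,φ,ℓ)=(0.9894,183.58°,1.6342) → tip=(-1.0552,-0.0660,1.0096)

-1.055 -0.066 1.010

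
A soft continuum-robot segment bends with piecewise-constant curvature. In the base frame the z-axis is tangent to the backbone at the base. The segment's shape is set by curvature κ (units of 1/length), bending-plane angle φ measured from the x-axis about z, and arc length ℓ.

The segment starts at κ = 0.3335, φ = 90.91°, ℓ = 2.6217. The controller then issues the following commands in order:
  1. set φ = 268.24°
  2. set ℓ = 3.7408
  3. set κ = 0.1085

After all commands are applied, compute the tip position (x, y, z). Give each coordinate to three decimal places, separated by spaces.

-0.023 -0.748 3.639

initial: κ=0.3335, φ=90.91°, ℓ=2.6217
cmd 1: set φ=268.24° → (κ,φ,ℓ)=(0.3335,268.24°,2.6217) → tip=(-0.0330,-1.0744,2.3002)
cmd 2: set ℓ=3.7408 → (κ,φ,ℓ)=(0.3335,268.24°,3.7408) → tip=(-0.0628,-2.0451,2.8432)
cmd 3: set κ=0.1085 → (κ,φ,ℓ)=(0.1085,268.24°,3.7408) → tip=(-0.0230,-0.7484,3.6389)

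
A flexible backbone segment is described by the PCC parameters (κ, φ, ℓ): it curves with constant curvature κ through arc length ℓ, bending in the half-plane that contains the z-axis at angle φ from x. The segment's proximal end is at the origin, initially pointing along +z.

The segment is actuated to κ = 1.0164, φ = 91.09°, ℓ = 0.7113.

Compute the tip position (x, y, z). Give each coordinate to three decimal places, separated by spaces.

-0.005 0.246 0.651

θ = κ·ℓ = 1.0164 × 0.7113 = 0.72297 rad
ρ = (1 − cos θ)/κ = (1 − 0.74985)/1.0164 = 0.24612
z = sin θ / κ = 0.66161/1.0164 = 0.65094
x = ρ cos φ = 0.24612 × cos(91.09°) = -0.00468
y = ρ sin φ = 0.24612 × sin(91.09°) = 0.24607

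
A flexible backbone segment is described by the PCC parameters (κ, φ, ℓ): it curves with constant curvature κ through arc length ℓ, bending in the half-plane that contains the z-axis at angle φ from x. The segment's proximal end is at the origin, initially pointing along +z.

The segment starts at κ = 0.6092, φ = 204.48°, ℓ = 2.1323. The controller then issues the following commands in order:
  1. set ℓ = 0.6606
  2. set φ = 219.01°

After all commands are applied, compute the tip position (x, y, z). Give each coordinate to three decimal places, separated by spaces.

initial: κ=0.6092, φ=204.48°, ℓ=2.1323
cmd 1: set ℓ=0.6606 → (κ,φ,ℓ)=(0.6092,204.48°,0.6606) → tip=(-0.1194,-0.0543,0.6429)
cmd 2: set φ=219.01° → (κ,φ,ℓ)=(0.6092,219.01°,0.6606) → tip=(-0.1019,-0.0825,0.6429)

-0.102 -0.083 0.643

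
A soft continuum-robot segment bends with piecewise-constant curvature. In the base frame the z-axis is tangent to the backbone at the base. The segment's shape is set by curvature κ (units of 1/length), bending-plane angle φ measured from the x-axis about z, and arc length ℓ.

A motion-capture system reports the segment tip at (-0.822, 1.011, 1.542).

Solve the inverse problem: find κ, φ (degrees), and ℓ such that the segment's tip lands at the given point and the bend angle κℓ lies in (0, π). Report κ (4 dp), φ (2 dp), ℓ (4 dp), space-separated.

0.6394 129.11 2.1945

ρ = √(x²+y²) = √(-0.822² + 1.011²) = 1.30300
φ = atan2(y, x) mod 360° = atan2(1.011, -0.822) = 129.1131°
|p|² = ρ² + z² = 1.30300² + 1.542² = 4.07557
κ = 2ρ / |p|² = 2×1.30300 / 4.07557 = 0.63942
θ = 2·atan2(ρ, z) = 2·atan2(1.30300, 1.542) = 1.40317 rad
ℓ = θ/κ = 1.40317/0.63942 = 2.19445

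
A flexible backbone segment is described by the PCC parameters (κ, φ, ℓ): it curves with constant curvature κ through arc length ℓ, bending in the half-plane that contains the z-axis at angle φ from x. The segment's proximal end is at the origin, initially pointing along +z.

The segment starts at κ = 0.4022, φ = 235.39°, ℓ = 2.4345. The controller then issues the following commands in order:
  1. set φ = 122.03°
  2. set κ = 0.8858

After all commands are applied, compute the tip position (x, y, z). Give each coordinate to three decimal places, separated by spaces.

initial: κ=0.4022, φ=235.39°, ℓ=2.4345
cmd 1: set φ=122.03° → (κ,φ,ℓ)=(0.4022,122.03°,2.4345) → tip=(-0.5832,0.9322,2.0637)
cmd 2: set κ=0.8858 → (κ,φ,ℓ)=(0.8858,122.03°,2.4345) → tip=(-0.9297,1.4861,0.9408)

-0.930 1.486 0.941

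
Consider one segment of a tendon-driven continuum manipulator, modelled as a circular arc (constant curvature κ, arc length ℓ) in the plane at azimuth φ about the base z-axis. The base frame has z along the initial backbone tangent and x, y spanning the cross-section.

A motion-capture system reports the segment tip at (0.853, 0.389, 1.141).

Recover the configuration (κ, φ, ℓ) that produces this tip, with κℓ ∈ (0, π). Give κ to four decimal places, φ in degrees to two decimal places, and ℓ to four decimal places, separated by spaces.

ρ = √(x²+y²) = √(0.853² + 0.389²) = 0.93751
φ = atan2(y, x) mod 360° = atan2(0.389, 0.853) = 24.5148°
|p|² = ρ² + z² = 0.93751² + 1.141² = 2.18081
κ = 2ρ / |p|² = 2×0.93751 / 2.18081 = 0.85978
θ = 2·atan2(ρ, z) = 2·atan2(0.93751, 1.141) = 1.37562 rad
ℓ = θ/κ = 1.37562/0.85978 = 1.59996

0.8598 24.51 1.6000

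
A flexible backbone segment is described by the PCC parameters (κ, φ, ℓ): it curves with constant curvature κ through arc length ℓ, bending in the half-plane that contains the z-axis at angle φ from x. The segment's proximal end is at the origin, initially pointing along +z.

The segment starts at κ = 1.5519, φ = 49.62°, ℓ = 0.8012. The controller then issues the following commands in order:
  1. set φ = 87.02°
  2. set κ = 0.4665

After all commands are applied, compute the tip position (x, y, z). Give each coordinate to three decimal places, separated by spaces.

initial: κ=1.5519, φ=49.62°, ℓ=0.8012
cmd 1: set φ=87.02° → (κ,φ,ℓ)=(1.5519,87.02°,0.8012) → tip=(0.0227,0.4366,0.6101)
cmd 2: set κ=0.4665 → (κ,φ,ℓ)=(0.4665,87.02°,0.8012) → tip=(0.0077,0.1478,0.7827)

0.008 0.148 0.783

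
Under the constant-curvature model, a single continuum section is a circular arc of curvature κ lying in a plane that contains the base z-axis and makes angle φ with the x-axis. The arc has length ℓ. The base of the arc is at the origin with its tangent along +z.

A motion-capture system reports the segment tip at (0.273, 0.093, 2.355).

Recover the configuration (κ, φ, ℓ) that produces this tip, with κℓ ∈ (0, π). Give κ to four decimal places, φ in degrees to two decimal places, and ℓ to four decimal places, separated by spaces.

ρ = √(x²+y²) = √(0.273² + 0.093²) = 0.28841
φ = atan2(y, x) mod 360° = atan2(0.093, 0.273) = 18.8119°
|p|² = ρ² + z² = 0.28841² + 2.355² = 5.62920
κ = 2ρ / |p|² = 2×0.28841 / 5.62920 = 0.10247
θ = 2·atan2(ρ, z) = 2·atan2(0.28841, 2.355) = 0.24372 rad
ℓ = θ/κ = 0.24372/0.10247 = 2.37848

0.1025 18.81 2.3785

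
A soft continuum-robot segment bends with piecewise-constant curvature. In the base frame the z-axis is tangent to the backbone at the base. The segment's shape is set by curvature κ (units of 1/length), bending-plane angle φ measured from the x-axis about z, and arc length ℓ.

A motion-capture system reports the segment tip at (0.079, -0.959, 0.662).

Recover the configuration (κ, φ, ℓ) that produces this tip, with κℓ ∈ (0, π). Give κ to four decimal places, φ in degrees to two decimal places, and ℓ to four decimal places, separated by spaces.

1.4107 274.71 1.3726

ρ = √(x²+y²) = √(0.079² + -0.959²) = 0.96225
φ = atan2(y, x) mod 360° = atan2(-0.959, 0.079) = 274.7092°
|p|² = ρ² + z² = 0.96225² + 0.662² = 1.36417
κ = 2ρ / |p|² = 2×0.96225 / 1.36417 = 1.41075
θ = 2·atan2(ρ, z) = 2·atan2(0.96225, 0.662) = 1.93638 rad
ℓ = θ/κ = 1.93638/1.41075 = 1.37259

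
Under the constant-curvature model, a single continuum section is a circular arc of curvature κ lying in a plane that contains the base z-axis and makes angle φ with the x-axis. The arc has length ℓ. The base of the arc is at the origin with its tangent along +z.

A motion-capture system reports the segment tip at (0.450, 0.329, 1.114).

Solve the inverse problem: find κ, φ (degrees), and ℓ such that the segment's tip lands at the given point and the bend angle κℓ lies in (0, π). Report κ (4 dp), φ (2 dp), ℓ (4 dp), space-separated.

0.7185 36.17 1.2915

ρ = √(x²+y²) = √(0.450² + 0.329²) = 0.55744
φ = atan2(y, x) mod 360° = atan2(0.329, 0.450) = 36.1710°
|p|² = ρ² + z² = 0.55744² + 1.114² = 1.55174
κ = 2ρ / |p|² = 2×0.55744 / 1.55174 = 0.71847
θ = 2·atan2(ρ, z) = 2·atan2(0.55744, 1.114) = 0.92793 rad
ℓ = θ/κ = 0.92793/0.71847 = 1.29153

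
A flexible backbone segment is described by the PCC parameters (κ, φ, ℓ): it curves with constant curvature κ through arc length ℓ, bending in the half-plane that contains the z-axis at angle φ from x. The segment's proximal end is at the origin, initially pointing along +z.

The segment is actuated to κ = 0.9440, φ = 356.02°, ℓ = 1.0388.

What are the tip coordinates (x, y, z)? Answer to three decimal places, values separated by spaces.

0.469 -0.033 0.880

θ = κ·ℓ = 0.9440 × 1.0388 = 0.98063 rad
ρ = (1 − cos θ)/κ = (1 − 0.55650)/0.9440 = 0.46981
z = sin θ / κ = 0.83085/0.9440 = 0.88013
x = ρ cos φ = 0.46981 × cos(356.02°) = 0.46867
y = ρ sin φ = 0.46981 × sin(356.02°) = -0.03261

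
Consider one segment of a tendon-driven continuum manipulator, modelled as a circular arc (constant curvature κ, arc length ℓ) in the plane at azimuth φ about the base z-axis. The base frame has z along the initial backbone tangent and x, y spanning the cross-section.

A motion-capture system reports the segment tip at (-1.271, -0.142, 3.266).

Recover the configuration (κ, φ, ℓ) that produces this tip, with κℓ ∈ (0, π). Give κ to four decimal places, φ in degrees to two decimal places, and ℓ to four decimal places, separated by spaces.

ρ = √(x²+y²) = √(-1.271² + -0.142²) = 1.27891
φ = atan2(y, x) mod 360° = atan2(-0.142, -1.271) = 186.3748°
|p|² = ρ² + z² = 1.27891² + 3.266² = 12.30236
κ = 2ρ / |p|² = 2×1.27891 / 12.30236 = 0.20791
θ = 2·atan2(ρ, z) = 2·atan2(1.27891, 3.266) = 0.74646 rad
ℓ = θ/κ = 0.74646/0.20791 = 3.59025

0.2079 186.37 3.5902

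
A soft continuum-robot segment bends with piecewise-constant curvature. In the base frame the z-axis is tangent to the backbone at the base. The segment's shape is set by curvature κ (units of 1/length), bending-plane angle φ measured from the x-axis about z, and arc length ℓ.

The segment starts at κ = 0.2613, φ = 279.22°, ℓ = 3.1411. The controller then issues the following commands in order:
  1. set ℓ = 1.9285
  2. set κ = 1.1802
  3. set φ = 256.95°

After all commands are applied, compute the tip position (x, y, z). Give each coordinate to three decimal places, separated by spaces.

-0.315 -1.360 0.645

initial: κ=0.2613, φ=279.22°, ℓ=3.1411
cmd 1: set ℓ=1.9285 → (κ,φ,ℓ)=(0.2613,279.22°,1.9285) → tip=(0.0762,-0.4696,1.8479)
cmd 2: set κ=1.1802 → (κ,φ,ℓ)=(1.1802,279.22°,1.9285) → tip=(0.2238,-1.3785,0.6452)
cmd 3: set φ=256.95° → (κ,φ,ℓ)=(1.1802,256.95°,1.9285) → tip=(-0.3153,-1.3605,0.6452)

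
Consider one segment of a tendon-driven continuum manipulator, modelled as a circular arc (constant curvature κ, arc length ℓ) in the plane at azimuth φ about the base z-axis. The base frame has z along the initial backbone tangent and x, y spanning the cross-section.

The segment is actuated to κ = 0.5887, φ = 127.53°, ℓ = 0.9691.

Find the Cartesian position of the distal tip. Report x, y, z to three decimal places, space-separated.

-0.164 0.213 0.917

θ = κ·ℓ = 0.5887 × 0.9691 = 0.57051 rad
ρ = (1 − cos θ)/κ = (1 − 0.84163)/0.5887 = 0.26902
z = sin θ / κ = 0.54006/0.5887 = 0.91738
x = ρ cos φ = 0.26902 × cos(127.53°) = -0.16388
y = ρ sin φ = 0.26902 × sin(127.53°) = 0.21334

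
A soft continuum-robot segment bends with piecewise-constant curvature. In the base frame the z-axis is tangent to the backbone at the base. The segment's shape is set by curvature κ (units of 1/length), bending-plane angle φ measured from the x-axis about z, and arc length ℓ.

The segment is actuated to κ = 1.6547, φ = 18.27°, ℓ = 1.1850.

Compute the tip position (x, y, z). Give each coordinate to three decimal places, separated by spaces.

0.792 0.261 0.559

θ = κ·ℓ = 1.6547 × 1.1850 = 1.96082 rad
ρ = (1 − cos θ)/κ = (1 − -0.38021)/1.6547 = 0.83411
z = sin θ / κ = 0.92490/1.6547 = 0.55895
x = ρ cos φ = 0.83411 × cos(18.27°) = 0.79207
y = ρ sin φ = 0.83411 × sin(18.27°) = 0.26149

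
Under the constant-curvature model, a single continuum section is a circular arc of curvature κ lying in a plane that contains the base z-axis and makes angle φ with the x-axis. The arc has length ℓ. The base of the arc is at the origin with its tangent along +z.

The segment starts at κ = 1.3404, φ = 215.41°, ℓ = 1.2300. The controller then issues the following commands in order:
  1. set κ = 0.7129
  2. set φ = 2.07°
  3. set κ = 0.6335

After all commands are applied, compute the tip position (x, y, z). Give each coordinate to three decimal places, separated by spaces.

initial: κ=1.3404, φ=215.41°, ℓ=1.2300
cmd 1: set κ=0.7129 → (κ,φ,ℓ)=(0.7129,215.41°,1.2300) → tip=(-0.4121,-0.2930,1.0783)
cmd 2: set φ=2.07° → (κ,φ,ℓ)=(0.7129,2.07°,1.2300) → tip=(0.5053,0.0183,1.0783)
cmd 3: set κ=0.6335 → (κ,φ,ℓ)=(0.6335,2.07°,1.2300) → tip=(0.4552,0.0165,1.1093)

0.455 0.016 1.109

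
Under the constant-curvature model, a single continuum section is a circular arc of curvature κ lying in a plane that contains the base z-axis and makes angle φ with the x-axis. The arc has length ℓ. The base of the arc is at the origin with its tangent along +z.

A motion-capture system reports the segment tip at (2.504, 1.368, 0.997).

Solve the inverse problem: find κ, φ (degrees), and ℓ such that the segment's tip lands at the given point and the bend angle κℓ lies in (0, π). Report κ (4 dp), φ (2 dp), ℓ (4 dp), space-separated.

ρ = √(x²+y²) = √(2.504² + 1.368²) = 2.85332
φ = atan2(y, x) mod 360° = atan2(1.368, 2.504) = 28.6489°
|p|² = ρ² + z² = 2.85332² + 0.997² = 9.13545
κ = 2ρ / |p|² = 2×2.85332 / 9.13545 = 0.62467
θ = 2·atan2(ρ, z) = 2·atan2(2.85332, 0.997) = 2.46928 rad
ℓ = θ/κ = 2.46928/0.62467 = 3.95294

0.6247 28.65 3.9529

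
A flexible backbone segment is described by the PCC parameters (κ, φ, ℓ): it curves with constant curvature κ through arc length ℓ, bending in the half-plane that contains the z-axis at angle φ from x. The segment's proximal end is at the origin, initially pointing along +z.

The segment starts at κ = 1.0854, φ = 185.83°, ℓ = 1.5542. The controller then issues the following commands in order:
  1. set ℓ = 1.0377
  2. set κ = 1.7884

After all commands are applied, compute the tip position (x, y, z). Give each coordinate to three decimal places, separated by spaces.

initial: κ=1.0854, φ=185.83°, ℓ=1.5542
cmd 1: set ℓ=1.0377 → (κ,φ,ℓ)=(1.0854,185.83°,1.0377) → tip=(-0.5224,-0.0533,0.8318)
cmd 2: set κ=1.7884 → (κ,φ,ℓ)=(1.7884,185.83°,1.0377) → tip=(-0.7127,-0.0728,0.5366)

-0.713 -0.073 0.537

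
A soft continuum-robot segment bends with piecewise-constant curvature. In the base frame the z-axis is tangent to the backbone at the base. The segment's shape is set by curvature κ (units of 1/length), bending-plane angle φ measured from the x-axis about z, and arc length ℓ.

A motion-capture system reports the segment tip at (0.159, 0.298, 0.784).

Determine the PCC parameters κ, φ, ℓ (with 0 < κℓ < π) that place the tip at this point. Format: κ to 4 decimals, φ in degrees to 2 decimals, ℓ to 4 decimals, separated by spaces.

0.9270 61.92 0.8777

ρ = √(x²+y²) = √(0.159² + 0.298²) = 0.33776
φ = atan2(y, x) mod 360° = atan2(0.298, 0.159) = 61.9175°
|p|² = ρ² + z² = 0.33776² + 0.784² = 0.72874
κ = 2ρ / |p|² = 2×0.33776 / 0.72874 = 0.92698
θ = 2·atan2(ρ, z) = 2·atan2(0.33776, 0.784) = 0.81358 rad
ℓ = θ/κ = 0.81358/0.92698 = 0.87767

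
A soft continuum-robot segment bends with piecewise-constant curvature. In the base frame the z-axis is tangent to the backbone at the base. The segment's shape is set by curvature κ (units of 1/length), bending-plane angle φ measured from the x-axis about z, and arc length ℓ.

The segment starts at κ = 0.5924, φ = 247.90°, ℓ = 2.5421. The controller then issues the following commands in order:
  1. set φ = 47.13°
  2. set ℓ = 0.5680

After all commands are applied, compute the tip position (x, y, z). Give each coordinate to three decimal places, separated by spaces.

initial: κ=0.5924, φ=247.90°, ℓ=2.5421
cmd 1: set φ=47.13° → (κ,φ,ℓ)=(0.5924,47.13°,2.5421) → tip=(1.0740,1.1570,1.6845)
cmd 2: set ℓ=0.5680 → (κ,φ,ℓ)=(0.5924,47.13°,0.5680) → tip=(0.0644,0.0694,0.5573)

0.064 0.069 0.557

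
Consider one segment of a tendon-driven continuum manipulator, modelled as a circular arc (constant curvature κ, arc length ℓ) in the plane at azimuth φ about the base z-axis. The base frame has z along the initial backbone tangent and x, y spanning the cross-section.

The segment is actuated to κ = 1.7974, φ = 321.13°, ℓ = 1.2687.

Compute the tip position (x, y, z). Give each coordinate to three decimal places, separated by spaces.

0.715 -0.577 0.422

θ = κ·ℓ = 1.7974 × 1.2687 = 2.28036 rad
ρ = (1 − cos θ)/κ = (1 − -0.65150)/1.7974 = 0.91883
z = sin θ / κ = 0.75865/1.7974 = 0.42208
x = ρ cos φ = 0.91883 × cos(321.13°) = 0.71537
y = ρ sin φ = 0.91883 × sin(321.13°) = -0.57662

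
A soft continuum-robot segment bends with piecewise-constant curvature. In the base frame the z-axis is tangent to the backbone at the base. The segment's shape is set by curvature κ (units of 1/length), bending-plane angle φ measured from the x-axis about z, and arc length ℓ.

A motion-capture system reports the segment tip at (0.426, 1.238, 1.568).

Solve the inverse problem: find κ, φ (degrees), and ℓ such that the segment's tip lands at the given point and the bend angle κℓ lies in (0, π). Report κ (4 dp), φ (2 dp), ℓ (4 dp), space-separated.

0.6275 71.01 2.2173

ρ = √(x²+y²) = √(0.426² + 1.238²) = 1.30924
φ = atan2(y, x) mod 360° = atan2(1.238, 0.426) = 71.0115°
|p|² = ρ² + z² = 1.30924² + 1.568² = 4.17274
κ = 2ρ / |p|² = 2×1.30924 / 4.17274 = 0.62752
θ = 2·atan2(ρ, z) = 2·atan2(1.30924, 1.568) = 1.39142 rad
ℓ = θ/κ = 1.39142/0.62752 = 2.21732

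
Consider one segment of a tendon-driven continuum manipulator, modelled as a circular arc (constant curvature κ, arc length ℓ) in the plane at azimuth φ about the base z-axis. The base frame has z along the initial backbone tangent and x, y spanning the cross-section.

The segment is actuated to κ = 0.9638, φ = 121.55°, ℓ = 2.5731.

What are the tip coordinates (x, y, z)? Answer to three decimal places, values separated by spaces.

-0.971 1.582 0.637

θ = κ·ℓ = 0.9638 × 2.5731 = 2.47995 rad
ρ = (1 − cos θ)/κ = (1 − -0.78899)/0.9638 = 1.85618
z = sin θ / κ = 0.61441/0.9638 = 0.63749
x = ρ cos φ = 1.85618 × cos(121.55°) = -0.97123
y = ρ sin φ = 1.85618 × sin(121.55°) = 1.58181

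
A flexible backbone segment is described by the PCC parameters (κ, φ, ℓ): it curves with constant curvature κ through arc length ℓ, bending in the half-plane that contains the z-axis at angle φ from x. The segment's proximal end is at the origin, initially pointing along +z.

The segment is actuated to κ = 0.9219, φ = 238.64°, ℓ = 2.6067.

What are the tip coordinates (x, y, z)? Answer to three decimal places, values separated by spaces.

-0.982 -1.611 0.730

θ = κ·ℓ = 0.9219 × 2.6067 = 2.40312 rad
ρ = (1 − cos θ)/κ = (1 − -0.73950)/0.9219 = 1.88686
z = sin θ / κ = 0.67316/0.9219 = 0.73019
x = ρ cos φ = 1.88686 × cos(238.64°) = -0.98195
y = ρ sin φ = 1.88686 × sin(238.64°) = -1.61122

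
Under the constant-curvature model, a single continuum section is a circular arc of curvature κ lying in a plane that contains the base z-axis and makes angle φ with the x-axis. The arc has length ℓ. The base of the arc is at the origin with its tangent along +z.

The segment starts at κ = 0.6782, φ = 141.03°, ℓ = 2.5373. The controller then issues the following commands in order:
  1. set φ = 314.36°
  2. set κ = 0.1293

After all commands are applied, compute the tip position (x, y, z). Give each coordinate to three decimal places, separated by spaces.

initial: κ=0.6782, φ=141.03°, ℓ=2.5373
cmd 1: set φ=314.36° → (κ,φ,ℓ)=(0.6782,314.36°,2.5373) → tip=(1.1850,-1.2117,1.4579)
cmd 2: set κ=0.1293 → (κ,φ,ℓ)=(0.1293,314.36°,2.5373) → tip=(0.2884,-0.2949,2.4920)

0.288 -0.295 2.492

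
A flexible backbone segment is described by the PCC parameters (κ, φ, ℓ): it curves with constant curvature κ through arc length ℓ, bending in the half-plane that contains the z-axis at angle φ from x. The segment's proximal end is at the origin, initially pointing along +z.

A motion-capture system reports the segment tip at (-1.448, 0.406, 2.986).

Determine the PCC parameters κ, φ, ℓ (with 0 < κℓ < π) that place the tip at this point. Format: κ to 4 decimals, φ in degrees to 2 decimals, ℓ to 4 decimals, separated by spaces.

0.2691 164.34 3.4678

ρ = √(x²+y²) = √(-1.448² + 0.406²) = 1.50384
φ = atan2(y, x) mod 360° = atan2(0.406, -1.448) = 164.3372°
|p|² = ρ² + z² = 1.50384² + 2.986² = 11.17774
κ = 2ρ / |p|² = 2×1.50384 / 11.17774 = 0.26908
θ = 2·atan2(ρ, z) = 2·atan2(1.50384, 2.986) = 0.93310 rad
ℓ = θ/κ = 0.93310/0.26908 = 3.46775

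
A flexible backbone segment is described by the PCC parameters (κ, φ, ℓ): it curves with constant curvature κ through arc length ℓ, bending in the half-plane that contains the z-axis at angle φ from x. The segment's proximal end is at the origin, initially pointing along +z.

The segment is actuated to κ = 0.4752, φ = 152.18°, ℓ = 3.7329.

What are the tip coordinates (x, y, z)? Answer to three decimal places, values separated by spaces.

-2.237 1.180 2.061

θ = κ·ℓ = 0.4752 × 3.7329 = 1.77387 rad
ρ = (1 − cos θ)/κ = (1 − -0.20168)/0.4752 = 2.52880
z = sin θ / κ = 0.97945/0.4752 = 2.06113
x = ρ cos φ = 2.52880 × cos(152.18°) = -2.23651
y = ρ sin φ = 2.52880 × sin(152.18°) = 1.18018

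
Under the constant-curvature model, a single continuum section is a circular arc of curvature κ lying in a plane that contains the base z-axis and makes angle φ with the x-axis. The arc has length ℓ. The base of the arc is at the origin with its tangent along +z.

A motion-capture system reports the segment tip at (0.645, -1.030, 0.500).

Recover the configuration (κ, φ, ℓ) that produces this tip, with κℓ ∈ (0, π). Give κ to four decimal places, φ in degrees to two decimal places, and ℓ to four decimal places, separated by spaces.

1.4075 302.06 1.6775

ρ = √(x²+y²) = √(0.645² + -1.030²) = 1.21529
φ = atan2(y, x) mod 360° = atan2(-1.030, 0.645) = 302.0554°
|p|² = ρ² + z² = 1.21529² + 0.500² = 1.72693
κ = 2ρ / |p|² = 2×1.21529 / 1.72693 = 1.40746
θ = 2·atan2(ρ, z) = 2·atan2(1.21529, 0.500) = 2.36096 rad
ℓ = θ/κ = 2.36096/1.40746 = 1.67746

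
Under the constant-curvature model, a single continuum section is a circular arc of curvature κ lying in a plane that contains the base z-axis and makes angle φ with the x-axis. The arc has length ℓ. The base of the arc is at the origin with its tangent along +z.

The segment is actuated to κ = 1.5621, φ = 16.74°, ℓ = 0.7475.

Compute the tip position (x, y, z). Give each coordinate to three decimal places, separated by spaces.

0.373 0.112 0.589

θ = κ·ℓ = 1.5621 × 0.7475 = 1.16767 rad
ρ = (1 − cos θ)/κ = (1 − 0.39230)/1.5621 = 0.38903
z = sin θ / κ = 0.91984/1.5621 = 0.58885
x = ρ cos φ = 0.38903 × cos(16.74°) = 0.37254
y = ρ sin φ = 0.38903 × sin(16.74°) = 0.11205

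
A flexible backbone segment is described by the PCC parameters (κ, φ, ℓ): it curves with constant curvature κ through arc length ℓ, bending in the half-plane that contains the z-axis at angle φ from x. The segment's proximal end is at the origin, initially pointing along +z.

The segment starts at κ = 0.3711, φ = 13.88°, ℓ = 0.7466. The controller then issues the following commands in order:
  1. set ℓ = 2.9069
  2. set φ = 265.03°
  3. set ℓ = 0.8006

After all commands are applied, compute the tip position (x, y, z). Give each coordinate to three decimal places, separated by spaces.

-0.010 -0.118 0.789

initial: κ=0.3711, φ=13.88°, ℓ=0.7466
cmd 1: set ℓ=2.9069 → (κ,φ,ℓ)=(0.3711,13.88°,2.9069) → tip=(1.3801,0.3410,2.3750)
cmd 2: set φ=265.03° → (κ,φ,ℓ)=(0.3711,265.03°,2.9069) → tip=(-0.1232,-1.4163,2.3750)
cmd 3: set ℓ=0.8006 → (κ,φ,ℓ)=(0.3711,265.03°,0.8006) → tip=(-0.0102,-0.1176,0.7889)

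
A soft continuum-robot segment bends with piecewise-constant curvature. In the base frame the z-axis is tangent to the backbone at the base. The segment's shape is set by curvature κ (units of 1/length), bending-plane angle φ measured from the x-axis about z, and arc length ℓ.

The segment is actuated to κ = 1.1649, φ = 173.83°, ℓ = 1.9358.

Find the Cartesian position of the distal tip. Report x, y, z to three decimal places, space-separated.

θ = κ·ℓ = 1.1649 × 1.9358 = 2.25501 rad
ρ = (1 − cos θ)/κ = (1 − -0.63207)/1.1649 = 1.40104
z = sin θ / κ = 0.77491/1.1649 = 0.66522
x = ρ cos φ = 1.40104 × cos(173.83°) = -1.39292
y = ρ sin φ = 1.40104 × sin(173.83°) = 0.15058

-1.393 0.151 0.665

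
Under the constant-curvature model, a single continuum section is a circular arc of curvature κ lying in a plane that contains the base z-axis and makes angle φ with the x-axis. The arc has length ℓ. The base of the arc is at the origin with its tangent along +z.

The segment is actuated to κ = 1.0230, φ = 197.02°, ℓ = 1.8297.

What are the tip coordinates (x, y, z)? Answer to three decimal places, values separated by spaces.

-1.212 -0.371 0.934

θ = κ·ℓ = 1.0230 × 1.8297 = 1.87178 rad
ρ = (1 − cos θ)/κ = (1 − -0.29646)/1.0230 = 1.26731
z = sin θ / κ = 0.95504/1.0230 = 0.93357
x = ρ cos φ = 1.26731 × cos(197.02°) = -1.21181
y = ρ sin φ = 1.26731 × sin(197.02°) = -0.37095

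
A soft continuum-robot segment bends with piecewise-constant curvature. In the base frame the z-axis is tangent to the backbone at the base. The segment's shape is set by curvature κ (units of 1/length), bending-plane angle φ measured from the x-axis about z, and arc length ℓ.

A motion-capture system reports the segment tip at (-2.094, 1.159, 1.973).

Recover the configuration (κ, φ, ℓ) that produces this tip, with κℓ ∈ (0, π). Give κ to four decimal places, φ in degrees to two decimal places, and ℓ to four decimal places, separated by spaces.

ρ = √(x²+y²) = √(-2.094² + 1.159²) = 2.39335
φ = atan2(y, x) mod 360° = atan2(1.159, -2.094) = 151.0361°
|p|² = ρ² + z² = 2.39335² + 1.973² = 9.62085
κ = 2ρ / |p|² = 2×2.39335 / 9.62085 = 0.49753
θ = 2·atan2(ρ, z) = 2·atan2(2.39335, 1.973) = 1.76274 rad
ℓ = θ/κ = 1.76274/0.49753 = 3.54296

0.4975 151.04 3.5430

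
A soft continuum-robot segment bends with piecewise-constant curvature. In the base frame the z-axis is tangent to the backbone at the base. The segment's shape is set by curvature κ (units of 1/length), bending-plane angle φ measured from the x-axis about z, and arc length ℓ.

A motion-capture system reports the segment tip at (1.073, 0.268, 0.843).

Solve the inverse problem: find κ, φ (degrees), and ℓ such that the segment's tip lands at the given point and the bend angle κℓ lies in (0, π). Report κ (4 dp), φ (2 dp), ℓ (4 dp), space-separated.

1.1438 14.02 1.6078

ρ = √(x²+y²) = √(1.073² + 0.268²) = 1.10596
φ = atan2(y, x) mod 360° = atan2(0.268, 1.073) = 14.0237°
|p|² = ρ² + z² = 1.10596² + 0.843² = 1.93380
κ = 2ρ / |p|² = 2×1.10596 / 1.93380 = 1.14382
θ = 2·atan2(ρ, z) = 2·atan2(1.10596, 0.843) = 1.83903 rad
ℓ = θ/κ = 1.83903/1.14382 = 1.60779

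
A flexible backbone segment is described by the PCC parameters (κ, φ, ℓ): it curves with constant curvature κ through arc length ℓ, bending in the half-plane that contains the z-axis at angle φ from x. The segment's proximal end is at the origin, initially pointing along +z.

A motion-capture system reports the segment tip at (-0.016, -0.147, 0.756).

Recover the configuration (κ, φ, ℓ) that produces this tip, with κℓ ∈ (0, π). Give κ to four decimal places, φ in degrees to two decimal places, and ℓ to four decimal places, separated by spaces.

ρ = √(x²+y²) = √(-0.016² + -0.147²) = 0.14787
φ = atan2(y, x) mod 360° = atan2(-0.147, -0.016) = 263.7882°
|p|² = ρ² + z² = 0.14787² + 0.756² = 0.59340
κ = 2ρ / |p|² = 2×0.14787 / 0.59340 = 0.49838
θ = 2·atan2(ρ, z) = 2·atan2(0.14787, 0.756) = 0.38631 rad
ℓ = θ/κ = 0.38631/0.49838 = 0.77514

0.4984 263.79 0.7751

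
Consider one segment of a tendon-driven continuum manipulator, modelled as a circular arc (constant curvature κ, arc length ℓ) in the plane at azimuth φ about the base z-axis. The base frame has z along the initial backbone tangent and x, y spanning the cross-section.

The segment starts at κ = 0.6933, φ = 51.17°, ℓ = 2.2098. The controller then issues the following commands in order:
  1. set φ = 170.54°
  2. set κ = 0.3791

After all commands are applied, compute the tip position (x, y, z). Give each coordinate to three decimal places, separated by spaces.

-0.861 0.143 1.960

initial: κ=0.6933, φ=51.17°, ℓ=2.2098
cmd 1: set φ=170.54° → (κ,φ,ℓ)=(0.6933,170.54°,2.2098) → tip=(-1.3677,0.2279,1.4413)
cmd 2: set κ=0.3791 → (κ,φ,ℓ)=(0.3791,170.54°,2.2098) → tip=(-0.8609,0.1434,1.9602)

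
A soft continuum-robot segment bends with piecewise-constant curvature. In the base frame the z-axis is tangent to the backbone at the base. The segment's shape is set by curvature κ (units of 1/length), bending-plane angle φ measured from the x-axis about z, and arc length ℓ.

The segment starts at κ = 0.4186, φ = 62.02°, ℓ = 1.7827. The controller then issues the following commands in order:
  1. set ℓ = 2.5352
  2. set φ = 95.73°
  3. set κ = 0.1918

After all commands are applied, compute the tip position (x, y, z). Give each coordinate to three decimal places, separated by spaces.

-0.060 0.601 2.436

initial: κ=0.4186, φ=62.02°, ℓ=1.7827
cmd 1: set ℓ=2.5352 → (κ,φ,ℓ)=(0.4186,62.02°,2.5352) → tip=(0.5741,1.0806,2.0854)
cmd 2: set φ=95.73° → (κ,φ,ℓ)=(0.4186,95.73°,2.5352) → tip=(-0.1222,1.2175,2.0854)
cmd 3: set κ=0.1918 → (κ,φ,ℓ)=(0.1918,95.73°,2.5352) → tip=(-0.0603,0.6013,2.4365)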